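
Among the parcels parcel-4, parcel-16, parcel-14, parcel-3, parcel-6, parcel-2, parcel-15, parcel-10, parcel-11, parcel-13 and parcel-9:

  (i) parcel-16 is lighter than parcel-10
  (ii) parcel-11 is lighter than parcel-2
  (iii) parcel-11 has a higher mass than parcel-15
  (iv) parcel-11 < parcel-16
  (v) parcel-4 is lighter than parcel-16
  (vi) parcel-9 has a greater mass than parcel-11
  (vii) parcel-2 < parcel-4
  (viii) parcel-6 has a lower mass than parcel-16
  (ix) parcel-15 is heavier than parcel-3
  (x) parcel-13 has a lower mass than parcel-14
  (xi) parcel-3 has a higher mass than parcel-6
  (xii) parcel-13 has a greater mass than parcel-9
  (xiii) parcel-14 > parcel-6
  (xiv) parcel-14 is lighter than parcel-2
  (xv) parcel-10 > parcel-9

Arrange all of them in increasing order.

Nothing is placed below parcel-6, so it is least; from there parcel-6 < parcel-3; parcel-3 < parcel-15; parcel-15 < parcel-11; parcel-11 < parcel-9; parcel-9 < parcel-13; parcel-13 < parcel-14; parcel-14 < parcel-2; parcel-2 < parcel-4; parcel-4 < parcel-16; parcel-16 < parcel-10, each given directly.

parcel-6 < parcel-3 < parcel-15 < parcel-11 < parcel-9 < parcel-13 < parcel-14 < parcel-2 < parcel-4 < parcel-16 < parcel-10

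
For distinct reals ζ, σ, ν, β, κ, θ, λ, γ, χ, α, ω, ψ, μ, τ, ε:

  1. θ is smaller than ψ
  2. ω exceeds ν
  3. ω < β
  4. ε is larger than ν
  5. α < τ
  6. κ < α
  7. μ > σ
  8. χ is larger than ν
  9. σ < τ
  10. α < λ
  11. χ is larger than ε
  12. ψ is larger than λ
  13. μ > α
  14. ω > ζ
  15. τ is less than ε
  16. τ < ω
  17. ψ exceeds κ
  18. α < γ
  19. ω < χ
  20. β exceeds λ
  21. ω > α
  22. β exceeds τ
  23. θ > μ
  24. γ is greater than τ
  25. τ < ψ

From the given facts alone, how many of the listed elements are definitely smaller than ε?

5

Directly below ε: τ, ν.
One step further: σ, α (4 so far).
One step further: κ (5 so far).
Nothing else is reachable below ε; 5 in all.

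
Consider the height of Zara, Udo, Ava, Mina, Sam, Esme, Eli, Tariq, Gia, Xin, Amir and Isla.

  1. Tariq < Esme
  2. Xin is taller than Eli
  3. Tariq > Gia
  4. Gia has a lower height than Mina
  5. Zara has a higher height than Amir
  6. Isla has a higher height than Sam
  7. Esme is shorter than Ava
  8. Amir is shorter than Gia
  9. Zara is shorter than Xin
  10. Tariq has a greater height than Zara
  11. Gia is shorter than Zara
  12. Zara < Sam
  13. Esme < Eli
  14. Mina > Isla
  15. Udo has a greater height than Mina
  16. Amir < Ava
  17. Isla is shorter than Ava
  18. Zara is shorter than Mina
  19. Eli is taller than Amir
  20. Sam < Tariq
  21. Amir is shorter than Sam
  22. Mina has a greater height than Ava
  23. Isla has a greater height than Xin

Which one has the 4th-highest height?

The consecutive relations fix a unique order: Amir < Gia < Zara < Sam < Tariq < Esme < Eli < Xin < Isla < Ava < Mina < Udo.
Counting 4 from the largest end gives Isla.

Isla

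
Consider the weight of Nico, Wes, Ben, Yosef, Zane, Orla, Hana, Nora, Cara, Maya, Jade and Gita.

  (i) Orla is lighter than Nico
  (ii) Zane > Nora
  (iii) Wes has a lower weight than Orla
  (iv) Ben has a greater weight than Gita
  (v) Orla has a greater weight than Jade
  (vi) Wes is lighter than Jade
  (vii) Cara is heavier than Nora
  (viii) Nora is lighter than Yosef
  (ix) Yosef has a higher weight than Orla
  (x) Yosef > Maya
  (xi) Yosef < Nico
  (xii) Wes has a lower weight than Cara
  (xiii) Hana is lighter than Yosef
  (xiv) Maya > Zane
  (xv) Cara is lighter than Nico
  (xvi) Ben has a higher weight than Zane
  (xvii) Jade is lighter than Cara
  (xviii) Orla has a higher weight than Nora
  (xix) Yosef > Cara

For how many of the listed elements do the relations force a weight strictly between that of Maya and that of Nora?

1

Chaining upward from Nora reaches: Zane, Ben, Orla, Cara, Yosef, Nico.
Chaining downward from Maya reaches: Zane.
Strictly between Nora and Maya are those in both lists: Zane — 1 element.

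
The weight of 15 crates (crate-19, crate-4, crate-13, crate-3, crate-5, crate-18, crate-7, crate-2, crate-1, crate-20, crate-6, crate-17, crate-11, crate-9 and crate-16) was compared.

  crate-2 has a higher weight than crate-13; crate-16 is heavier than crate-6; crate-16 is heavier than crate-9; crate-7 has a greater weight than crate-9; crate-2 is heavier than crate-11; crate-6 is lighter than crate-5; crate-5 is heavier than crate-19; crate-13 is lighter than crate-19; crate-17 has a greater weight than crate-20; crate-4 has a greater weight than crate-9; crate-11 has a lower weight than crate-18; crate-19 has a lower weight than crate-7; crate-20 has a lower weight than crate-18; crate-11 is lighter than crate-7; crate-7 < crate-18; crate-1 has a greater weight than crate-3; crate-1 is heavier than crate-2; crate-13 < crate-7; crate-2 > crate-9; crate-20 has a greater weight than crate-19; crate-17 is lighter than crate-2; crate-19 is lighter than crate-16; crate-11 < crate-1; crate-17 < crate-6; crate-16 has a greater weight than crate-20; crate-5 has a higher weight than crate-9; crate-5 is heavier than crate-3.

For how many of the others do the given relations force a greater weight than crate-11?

The elements the relations force above crate-11 are crate-7, crate-18, crate-2, crate-1 — no chain reaches any other.
That is 4.

4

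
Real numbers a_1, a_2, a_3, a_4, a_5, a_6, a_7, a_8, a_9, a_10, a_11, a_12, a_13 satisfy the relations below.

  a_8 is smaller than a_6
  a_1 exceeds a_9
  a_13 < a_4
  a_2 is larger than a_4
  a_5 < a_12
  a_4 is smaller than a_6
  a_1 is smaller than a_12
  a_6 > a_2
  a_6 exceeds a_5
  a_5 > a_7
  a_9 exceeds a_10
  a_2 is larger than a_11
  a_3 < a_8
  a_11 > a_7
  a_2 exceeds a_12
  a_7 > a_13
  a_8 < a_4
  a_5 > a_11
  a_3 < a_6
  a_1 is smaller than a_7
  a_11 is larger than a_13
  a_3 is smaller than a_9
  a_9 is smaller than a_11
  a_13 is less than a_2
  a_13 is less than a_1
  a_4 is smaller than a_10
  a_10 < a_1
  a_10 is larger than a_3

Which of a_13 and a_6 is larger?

a_13 < a_4 and a_4 < a_10 give a_13 < a_10.
With a_10 < a_9: a_13 < a_4 < a_10 < a_9.
With a_9 < a_1: a_13 < a_4 < a_10 < a_9 < a_1.
With a_1 < a_7: a_13 < a_4 < a_10 < a_9 < a_1 < a_7.
With a_7 < a_11: a_13 < a_4 < a_10 < a_9 < a_1 < a_7 < a_11.
Then a_11 < a_5 extends the chain to a_5.
Then a_5 < a_12 extends the chain to a_12.
Then a_12 < a_2 extends the chain to a_2.
With a_2 < a_6: a_13 < a_4 < a_10 < a_9 < a_1 < a_7 < a_11 < a_5 < a_12 < a_2 < a_6.
So a_13 < a_6; a_6 is the larger of the two.

a_6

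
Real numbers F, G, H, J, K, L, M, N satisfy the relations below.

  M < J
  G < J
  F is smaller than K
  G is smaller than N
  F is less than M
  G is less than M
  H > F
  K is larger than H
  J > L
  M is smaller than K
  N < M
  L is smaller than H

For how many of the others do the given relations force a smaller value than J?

5

From J the given relations immediately reach L, G, M.
From those, F, N — 5 in total.
Nothing else is reachable below J; 5 in all.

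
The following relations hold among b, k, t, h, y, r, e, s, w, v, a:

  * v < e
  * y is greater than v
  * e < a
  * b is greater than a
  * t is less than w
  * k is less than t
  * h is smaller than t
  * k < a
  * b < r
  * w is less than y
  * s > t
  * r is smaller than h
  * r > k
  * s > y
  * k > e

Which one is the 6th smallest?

Piecing the relations together gives one ordering: v < e < k < a < b < r < h < t < w < y < s.
Counting 6 from the smallest end gives r.

r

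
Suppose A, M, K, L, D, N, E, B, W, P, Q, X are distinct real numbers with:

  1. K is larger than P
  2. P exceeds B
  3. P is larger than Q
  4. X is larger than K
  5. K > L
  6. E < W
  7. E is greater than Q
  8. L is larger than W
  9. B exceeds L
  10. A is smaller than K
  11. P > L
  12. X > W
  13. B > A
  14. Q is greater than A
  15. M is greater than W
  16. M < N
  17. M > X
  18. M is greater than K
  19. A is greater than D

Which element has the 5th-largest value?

The consecutive relations fix a unique order: D < A < Q < E < W < L < B < P < K < X < M < N.
Counting 5 from the largest end gives P.

P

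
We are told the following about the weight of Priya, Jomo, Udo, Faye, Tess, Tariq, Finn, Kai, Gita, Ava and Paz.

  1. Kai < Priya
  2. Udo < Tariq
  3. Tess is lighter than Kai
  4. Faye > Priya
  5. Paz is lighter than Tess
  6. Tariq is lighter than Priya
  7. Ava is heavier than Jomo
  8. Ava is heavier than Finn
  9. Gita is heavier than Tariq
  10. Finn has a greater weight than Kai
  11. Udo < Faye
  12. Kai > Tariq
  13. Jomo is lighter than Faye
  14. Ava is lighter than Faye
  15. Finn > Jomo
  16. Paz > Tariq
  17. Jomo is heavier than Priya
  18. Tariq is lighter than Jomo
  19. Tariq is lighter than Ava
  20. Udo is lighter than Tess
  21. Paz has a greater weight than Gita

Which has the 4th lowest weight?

Paz

The consecutive relations fix a unique order: Udo < Tariq < Gita < Paz < Tess < Kai < Priya < Jomo < Finn < Ava < Faye.
The 4th smallest is Paz.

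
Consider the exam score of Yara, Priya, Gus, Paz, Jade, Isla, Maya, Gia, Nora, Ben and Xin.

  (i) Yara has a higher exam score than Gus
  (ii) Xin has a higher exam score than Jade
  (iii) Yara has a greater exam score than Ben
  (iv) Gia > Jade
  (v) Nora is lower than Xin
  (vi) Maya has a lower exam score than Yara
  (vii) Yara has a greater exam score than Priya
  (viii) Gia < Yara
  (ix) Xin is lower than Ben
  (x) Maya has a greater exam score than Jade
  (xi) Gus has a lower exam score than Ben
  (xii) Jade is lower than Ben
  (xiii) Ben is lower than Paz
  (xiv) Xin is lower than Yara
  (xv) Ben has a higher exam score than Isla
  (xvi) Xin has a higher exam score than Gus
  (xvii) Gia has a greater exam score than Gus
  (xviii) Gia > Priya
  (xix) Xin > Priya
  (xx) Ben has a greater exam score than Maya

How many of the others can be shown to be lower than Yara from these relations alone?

From Yara the given relations immediately reach Maya, Gus, Priya, Gia, Xin, Ben.
From those, Jade, Isla, Nora — 9 in total.
Nothing else is reachable below Yara; 9 in all.

9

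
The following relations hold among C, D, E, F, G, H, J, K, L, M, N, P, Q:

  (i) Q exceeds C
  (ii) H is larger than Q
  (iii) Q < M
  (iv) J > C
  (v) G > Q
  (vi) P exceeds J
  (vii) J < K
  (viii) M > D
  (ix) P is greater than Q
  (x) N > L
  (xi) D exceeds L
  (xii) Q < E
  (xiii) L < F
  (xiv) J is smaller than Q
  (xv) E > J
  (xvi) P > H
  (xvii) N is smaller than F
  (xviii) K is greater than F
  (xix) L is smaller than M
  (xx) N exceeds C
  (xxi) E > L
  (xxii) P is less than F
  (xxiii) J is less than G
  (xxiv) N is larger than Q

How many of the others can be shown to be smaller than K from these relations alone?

8

The elements the relations force below K are C, L, J, Q, H, P, N, F — no chain reaches any other.
That is 8.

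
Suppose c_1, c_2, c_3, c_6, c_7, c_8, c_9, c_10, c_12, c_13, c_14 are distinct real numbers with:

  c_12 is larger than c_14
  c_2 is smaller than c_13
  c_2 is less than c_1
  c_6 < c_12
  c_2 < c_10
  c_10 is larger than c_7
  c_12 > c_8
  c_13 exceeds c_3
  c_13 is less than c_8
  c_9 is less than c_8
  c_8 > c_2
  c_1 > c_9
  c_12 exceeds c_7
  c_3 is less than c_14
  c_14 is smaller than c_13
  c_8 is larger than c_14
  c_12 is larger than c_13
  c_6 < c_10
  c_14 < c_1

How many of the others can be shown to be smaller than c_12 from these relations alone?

8

The elements the relations force below c_12 are c_7, c_9, c_3, c_2, c_14, c_6, c_13, c_8 — no chain reaches any other.
That is 8.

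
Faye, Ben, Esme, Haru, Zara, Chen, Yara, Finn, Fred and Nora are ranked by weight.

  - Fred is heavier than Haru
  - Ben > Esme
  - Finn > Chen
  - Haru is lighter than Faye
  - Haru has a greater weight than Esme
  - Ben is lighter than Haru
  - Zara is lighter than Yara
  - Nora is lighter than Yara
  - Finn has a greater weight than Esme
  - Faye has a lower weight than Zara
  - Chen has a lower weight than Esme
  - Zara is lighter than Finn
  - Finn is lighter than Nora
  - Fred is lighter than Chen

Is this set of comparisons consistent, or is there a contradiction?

inconsistent

We have Haru < Fred stated directly, yet also Fred < Chen < Esme < Ben < Haru by chaining the others — so Fred < Haru. Contradiction.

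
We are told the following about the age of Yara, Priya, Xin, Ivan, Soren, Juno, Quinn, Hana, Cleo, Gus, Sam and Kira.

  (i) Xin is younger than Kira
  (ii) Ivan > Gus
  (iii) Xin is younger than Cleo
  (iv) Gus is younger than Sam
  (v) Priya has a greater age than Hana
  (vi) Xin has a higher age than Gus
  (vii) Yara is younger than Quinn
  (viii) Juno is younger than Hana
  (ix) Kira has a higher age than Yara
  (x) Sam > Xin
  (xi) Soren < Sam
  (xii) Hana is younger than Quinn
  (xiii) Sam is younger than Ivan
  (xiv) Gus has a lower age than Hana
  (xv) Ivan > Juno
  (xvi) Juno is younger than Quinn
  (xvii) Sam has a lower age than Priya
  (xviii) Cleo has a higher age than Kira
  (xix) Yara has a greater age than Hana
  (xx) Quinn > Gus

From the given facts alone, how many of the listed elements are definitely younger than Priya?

6

Directly below Priya: Hana, Sam.
One step further: Gus, Juno, Xin, Soren (6 so far).
No other element is forced below Priya by the given relations, so the count is 6.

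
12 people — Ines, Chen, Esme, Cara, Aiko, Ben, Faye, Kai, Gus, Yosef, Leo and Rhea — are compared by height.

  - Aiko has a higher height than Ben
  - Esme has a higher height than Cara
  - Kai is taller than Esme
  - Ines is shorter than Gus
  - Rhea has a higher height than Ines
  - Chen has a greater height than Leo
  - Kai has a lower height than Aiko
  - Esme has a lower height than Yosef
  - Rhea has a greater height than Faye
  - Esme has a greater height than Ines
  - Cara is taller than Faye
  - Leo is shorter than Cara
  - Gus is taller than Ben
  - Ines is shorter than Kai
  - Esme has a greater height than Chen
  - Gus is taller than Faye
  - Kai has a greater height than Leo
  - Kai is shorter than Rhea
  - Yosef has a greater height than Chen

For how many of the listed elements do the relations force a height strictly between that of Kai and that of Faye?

Chaining upward from Faye reaches: Gus, Cara, Esme, Aiko, Yosef, Rhea.
Chaining downward from Kai reaches: Ines, Leo, Chen, Cara, Esme.
Strictly between Faye and Kai are those in both lists: Cara, Esme — 2 elements.

2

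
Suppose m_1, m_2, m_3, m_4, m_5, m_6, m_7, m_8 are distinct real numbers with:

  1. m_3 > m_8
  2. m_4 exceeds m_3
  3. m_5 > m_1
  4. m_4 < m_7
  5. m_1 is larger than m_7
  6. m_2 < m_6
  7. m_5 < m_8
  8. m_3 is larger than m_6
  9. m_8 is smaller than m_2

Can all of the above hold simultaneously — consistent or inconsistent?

inconsistent

Chaining the given relations yields m_4 < m_7 < m_1 < m_5 < m_8 < m_2 < m_6 < m_3, so m_4 < m_3. But one relation states m_3 < m_4. These cannot both hold.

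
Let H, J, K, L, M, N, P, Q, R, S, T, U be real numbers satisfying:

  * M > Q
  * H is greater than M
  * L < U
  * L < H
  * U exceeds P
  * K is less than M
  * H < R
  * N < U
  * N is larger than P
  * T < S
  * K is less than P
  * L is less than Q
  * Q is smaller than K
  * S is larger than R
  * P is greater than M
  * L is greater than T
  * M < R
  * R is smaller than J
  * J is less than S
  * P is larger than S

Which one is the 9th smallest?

S

Piecing the relations together gives one ordering: T < L < Q < K < M < H < R < J < S < P < N < U.
Counting 9 from the smallest end gives S.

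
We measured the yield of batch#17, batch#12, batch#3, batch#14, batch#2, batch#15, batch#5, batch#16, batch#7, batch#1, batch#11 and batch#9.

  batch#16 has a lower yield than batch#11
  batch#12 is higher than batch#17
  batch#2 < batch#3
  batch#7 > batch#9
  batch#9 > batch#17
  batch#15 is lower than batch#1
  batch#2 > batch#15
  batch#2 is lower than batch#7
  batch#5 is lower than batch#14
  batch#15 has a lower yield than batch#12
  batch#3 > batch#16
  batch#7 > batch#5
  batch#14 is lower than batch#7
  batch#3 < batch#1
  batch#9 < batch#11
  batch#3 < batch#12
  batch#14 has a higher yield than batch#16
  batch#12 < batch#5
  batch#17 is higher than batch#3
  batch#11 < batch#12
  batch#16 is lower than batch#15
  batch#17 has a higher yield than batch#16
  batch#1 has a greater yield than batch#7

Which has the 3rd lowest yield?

batch#2

Chaining the given pairs: batch#16 < batch#15 < batch#2 < batch#3 < batch#17 < batch#9 < batch#11 < batch#12 < batch#5 < batch#14 < batch#7 < batch#1.
The 3rd smallest is batch#2.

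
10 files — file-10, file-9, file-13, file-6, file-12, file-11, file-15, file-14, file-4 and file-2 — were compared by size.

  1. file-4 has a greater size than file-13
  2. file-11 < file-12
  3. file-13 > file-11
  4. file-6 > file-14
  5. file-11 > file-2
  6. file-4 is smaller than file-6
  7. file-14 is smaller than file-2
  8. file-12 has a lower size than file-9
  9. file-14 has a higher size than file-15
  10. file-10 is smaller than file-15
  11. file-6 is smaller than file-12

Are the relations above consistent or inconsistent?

Every relation is compatible with file-10 < file-15 < file-14 < file-2 < file-11 < file-13 < file-4 < file-6 < file-12 < file-9; the set is consistent.

consistent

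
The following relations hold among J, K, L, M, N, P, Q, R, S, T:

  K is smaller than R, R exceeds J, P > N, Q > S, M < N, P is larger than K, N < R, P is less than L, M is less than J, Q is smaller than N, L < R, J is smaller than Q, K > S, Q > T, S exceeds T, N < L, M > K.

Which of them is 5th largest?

Q

The consecutive relations fix a unique order: T < S < K < M < J < Q < N < P < L < R.
The 5th largest is Q.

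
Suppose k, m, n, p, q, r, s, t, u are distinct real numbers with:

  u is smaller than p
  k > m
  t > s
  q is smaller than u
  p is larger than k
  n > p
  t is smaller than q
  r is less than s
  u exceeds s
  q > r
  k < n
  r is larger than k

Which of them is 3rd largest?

u

The consecutive relations fix a unique order: m < k < r < s < t < q < u < p < n.
The 3rd largest is u.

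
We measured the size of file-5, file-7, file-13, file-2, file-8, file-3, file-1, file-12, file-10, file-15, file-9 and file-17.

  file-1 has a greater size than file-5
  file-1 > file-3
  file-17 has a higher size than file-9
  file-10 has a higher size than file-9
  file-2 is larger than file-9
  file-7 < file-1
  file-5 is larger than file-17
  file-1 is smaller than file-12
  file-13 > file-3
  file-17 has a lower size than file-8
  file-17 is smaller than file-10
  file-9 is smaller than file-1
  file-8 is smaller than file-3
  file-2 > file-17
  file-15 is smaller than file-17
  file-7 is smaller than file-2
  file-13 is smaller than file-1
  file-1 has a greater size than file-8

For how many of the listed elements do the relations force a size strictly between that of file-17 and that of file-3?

1

The relations place file-17 below file-3. An element lies strictly between them when it is forced above file-17 and also forced below file-3.
Above file-17: {file-8, file-10, file-5, file-13, file-1, file-12, file-2}. Below file-3: {file-9, file-15, file-8}.
Intersection: {file-8} — 1.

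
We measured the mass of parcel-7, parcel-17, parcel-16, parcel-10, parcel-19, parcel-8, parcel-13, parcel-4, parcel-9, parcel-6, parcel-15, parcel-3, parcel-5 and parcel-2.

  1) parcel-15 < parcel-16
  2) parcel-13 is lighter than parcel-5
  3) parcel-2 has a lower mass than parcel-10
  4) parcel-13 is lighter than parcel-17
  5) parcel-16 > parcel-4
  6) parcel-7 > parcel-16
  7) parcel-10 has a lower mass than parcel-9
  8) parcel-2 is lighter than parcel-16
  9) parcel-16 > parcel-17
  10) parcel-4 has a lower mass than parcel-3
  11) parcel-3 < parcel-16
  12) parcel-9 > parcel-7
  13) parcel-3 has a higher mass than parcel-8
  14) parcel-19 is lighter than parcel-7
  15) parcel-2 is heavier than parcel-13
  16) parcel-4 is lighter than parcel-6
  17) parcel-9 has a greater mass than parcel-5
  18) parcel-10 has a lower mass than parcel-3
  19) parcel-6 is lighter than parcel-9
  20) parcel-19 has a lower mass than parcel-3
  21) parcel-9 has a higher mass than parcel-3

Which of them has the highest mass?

Chaining downward from parcel-9: directly below it, parcel-10, parcel-3, parcel-6, parcel-5, parcel-7; then parcel-19, parcel-4, parcel-8, parcel-13, parcel-2, parcel-16; then parcel-15, parcel-17.
That covers every other element, and nothing is given above parcel-9, so parcel-9 is the highest mass.

parcel-9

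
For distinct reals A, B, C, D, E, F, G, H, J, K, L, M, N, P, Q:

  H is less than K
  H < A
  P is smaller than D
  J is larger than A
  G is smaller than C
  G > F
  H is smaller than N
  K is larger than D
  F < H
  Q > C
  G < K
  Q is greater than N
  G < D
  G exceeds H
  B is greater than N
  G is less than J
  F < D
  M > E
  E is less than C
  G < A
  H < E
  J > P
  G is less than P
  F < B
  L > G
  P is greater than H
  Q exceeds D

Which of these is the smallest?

H is not least since F < H; E is not least since H < E; G is not least since H < G; L is not least since G < L; N is not least since H < N; M is not least since E < M; A is not least since G < A; C is not least since E < C; P is not least since H < P; D is not least since G < D; J is not least since P < J; K is not least since D < K; Q is not least since N < Q; B is not least since F < B.
Only F has nothing below it, so F is the smallest.

F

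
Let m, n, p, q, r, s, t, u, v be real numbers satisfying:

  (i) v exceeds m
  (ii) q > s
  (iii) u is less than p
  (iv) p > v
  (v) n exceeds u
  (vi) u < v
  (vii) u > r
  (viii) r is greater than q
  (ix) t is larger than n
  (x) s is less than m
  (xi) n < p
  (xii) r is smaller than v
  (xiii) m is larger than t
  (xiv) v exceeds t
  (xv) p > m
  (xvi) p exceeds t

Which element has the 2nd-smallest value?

Piecing the relations together gives one ordering: s < q < r < u < n < t < m < v < p.
The 2nd smallest is q.

q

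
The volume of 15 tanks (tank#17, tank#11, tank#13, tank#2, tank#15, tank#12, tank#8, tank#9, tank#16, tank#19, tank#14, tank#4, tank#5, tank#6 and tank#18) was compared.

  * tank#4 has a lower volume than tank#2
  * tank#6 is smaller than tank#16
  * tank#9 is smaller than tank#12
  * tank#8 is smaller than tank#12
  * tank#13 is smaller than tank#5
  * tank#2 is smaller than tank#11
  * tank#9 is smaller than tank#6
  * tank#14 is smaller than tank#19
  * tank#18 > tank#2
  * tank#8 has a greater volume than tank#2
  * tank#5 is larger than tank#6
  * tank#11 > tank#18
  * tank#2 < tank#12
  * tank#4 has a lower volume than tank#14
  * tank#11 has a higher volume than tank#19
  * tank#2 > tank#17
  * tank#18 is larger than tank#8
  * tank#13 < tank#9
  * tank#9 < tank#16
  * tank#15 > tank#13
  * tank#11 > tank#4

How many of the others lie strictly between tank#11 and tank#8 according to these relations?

1

Chaining upward from tank#8 reaches: tank#18, tank#12.
Chaining downward from tank#11 reaches: tank#17, tank#4, tank#2, tank#18, tank#14, tank#19.
Strictly between tank#8 and tank#11 are those in both lists: tank#18 — 1 element.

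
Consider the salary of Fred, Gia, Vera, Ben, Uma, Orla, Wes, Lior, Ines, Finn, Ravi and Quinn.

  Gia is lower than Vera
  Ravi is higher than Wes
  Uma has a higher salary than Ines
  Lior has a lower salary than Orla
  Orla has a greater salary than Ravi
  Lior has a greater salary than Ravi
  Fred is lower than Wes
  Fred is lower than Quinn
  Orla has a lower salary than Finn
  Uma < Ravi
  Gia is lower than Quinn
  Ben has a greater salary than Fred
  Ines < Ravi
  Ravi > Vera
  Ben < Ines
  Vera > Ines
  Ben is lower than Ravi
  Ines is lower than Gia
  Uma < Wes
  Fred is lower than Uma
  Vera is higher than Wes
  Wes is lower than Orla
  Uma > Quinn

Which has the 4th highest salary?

Ravi

Chaining the given pairs: Fred < Ben < Ines < Gia < Quinn < Uma < Wes < Vera < Ravi < Lior < Orla < Finn.
The 4th largest is Ravi.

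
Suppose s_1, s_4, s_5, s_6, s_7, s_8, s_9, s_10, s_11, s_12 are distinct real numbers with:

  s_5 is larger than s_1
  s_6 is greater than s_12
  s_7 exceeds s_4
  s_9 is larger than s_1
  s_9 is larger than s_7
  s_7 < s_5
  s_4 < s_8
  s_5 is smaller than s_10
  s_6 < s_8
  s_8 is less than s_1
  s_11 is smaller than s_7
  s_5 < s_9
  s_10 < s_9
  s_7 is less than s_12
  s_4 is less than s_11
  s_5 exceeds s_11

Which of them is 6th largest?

s_6

Chaining the given pairs: s_4 < s_11 < s_7 < s_12 < s_6 < s_8 < s_1 < s_5 < s_10 < s_9.
Counting 6 from the largest end gives s_6.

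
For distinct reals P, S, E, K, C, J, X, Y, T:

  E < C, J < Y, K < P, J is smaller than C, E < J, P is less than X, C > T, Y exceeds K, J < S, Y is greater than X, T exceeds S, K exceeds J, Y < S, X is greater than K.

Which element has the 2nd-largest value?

T

Chaining the given pairs: E < J < K < P < X < Y < S < T < C.
The 2nd largest is T.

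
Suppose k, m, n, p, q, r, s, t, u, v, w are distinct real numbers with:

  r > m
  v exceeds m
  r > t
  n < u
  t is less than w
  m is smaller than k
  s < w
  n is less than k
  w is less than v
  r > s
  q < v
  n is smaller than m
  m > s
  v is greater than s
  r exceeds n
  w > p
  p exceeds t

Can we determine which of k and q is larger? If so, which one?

Following every chain through q: above q we get v.
k is not reached, and no chain runs the other way from k to q.
So the given relations leave the order of q and k undetermined.

undetermined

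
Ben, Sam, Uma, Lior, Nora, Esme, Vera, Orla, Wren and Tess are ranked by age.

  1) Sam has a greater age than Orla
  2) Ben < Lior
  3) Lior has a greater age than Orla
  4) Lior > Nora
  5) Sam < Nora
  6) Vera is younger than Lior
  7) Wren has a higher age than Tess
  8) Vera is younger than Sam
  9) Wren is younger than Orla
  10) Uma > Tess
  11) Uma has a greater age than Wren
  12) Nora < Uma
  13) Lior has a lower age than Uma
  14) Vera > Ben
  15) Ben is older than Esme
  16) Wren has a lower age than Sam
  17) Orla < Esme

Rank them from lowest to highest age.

Tess < Wren < Orla < Esme < Ben < Vera < Sam < Nora < Lior < Uma

Each adjacent pair is fixed by a given relation: Tess < Wren; Wren < Orla; Orla < Esme; Esme < Ben; Ben < Vera; Vera < Sam; Sam < Nora; Nora < Lior; Lior < Uma. Chaining them end to end gives the full order.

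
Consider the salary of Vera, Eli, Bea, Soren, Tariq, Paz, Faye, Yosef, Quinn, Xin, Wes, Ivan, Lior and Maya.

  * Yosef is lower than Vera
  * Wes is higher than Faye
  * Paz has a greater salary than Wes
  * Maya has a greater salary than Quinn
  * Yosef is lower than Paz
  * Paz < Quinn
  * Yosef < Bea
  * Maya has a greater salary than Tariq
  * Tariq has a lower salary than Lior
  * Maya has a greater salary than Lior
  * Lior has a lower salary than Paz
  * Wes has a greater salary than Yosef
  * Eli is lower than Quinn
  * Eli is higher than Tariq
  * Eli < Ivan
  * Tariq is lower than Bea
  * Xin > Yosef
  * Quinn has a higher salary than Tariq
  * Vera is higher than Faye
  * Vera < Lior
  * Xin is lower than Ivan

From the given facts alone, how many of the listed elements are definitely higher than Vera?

The elements the relations force above Vera are Lior, Paz, Quinn, Maya — no chain reaches any other.
That is 4.

4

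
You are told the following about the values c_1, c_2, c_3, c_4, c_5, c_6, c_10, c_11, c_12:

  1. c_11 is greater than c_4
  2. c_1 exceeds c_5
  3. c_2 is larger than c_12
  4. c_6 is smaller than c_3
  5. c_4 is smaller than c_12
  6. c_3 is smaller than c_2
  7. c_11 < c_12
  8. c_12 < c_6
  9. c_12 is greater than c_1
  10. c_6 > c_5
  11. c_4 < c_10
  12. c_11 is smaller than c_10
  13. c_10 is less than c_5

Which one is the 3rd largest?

c_6

The consecutive relations fix a unique order: c_4 < c_11 < c_10 < c_5 < c_1 < c_12 < c_6 < c_3 < c_2.
Counting 3 from the largest end gives c_6.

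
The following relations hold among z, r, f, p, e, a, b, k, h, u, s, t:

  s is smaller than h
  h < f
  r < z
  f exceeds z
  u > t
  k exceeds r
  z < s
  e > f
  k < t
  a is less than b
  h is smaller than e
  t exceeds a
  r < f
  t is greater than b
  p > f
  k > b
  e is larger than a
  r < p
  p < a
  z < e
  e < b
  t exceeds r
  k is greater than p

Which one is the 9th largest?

Chaining the given pairs: r < z < s < h < f < p < a < e < b < k < t < u.
The 9th largest is h.

h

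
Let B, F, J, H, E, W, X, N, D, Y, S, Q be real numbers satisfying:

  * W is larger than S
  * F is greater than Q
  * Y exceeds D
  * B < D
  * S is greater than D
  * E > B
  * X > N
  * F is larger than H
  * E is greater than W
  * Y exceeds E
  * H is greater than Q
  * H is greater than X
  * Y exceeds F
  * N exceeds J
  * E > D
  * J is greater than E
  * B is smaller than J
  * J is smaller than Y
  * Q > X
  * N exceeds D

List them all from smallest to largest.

B < D < S < W < E < J < N < X < Q < H < F < Y

Each adjacent pair is fixed by a given relation: B < D; D < S; S < W; W < E; E < J; J < N; N < X; X < Q; Q < H; H < F; F < Y. Chaining them end to end gives the full order.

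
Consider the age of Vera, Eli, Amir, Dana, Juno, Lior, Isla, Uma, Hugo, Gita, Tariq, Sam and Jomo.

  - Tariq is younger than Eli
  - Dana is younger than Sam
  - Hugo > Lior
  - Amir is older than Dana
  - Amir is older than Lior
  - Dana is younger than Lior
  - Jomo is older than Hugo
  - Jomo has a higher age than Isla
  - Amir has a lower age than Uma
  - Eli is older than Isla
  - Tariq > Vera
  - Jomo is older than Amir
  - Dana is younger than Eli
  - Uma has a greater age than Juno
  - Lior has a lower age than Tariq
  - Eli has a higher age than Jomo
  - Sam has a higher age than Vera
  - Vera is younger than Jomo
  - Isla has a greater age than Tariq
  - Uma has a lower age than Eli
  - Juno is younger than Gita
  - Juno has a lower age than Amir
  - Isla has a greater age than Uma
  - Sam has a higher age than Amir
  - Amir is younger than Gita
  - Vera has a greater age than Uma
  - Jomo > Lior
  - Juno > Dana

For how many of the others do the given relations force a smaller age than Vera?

The elements the relations force below Vera are Dana, Lior, Juno, Amir, Uma — no chain reaches any other.
That is 5.

5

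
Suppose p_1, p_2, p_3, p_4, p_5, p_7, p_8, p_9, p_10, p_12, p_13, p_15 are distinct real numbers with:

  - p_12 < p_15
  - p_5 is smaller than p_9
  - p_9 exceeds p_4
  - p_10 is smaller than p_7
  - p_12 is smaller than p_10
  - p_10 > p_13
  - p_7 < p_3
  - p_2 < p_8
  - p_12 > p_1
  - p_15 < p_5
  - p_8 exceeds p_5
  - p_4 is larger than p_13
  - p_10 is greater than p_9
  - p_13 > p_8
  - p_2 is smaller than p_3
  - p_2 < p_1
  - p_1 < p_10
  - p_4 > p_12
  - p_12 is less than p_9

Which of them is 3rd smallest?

Piecing the relations together gives one ordering: p_2 < p_1 < p_12 < p_15 < p_5 < p_8 < p_13 < p_4 < p_9 < p_10 < p_7 < p_3.
Counting 3 from the smallest end gives p_12.

p_12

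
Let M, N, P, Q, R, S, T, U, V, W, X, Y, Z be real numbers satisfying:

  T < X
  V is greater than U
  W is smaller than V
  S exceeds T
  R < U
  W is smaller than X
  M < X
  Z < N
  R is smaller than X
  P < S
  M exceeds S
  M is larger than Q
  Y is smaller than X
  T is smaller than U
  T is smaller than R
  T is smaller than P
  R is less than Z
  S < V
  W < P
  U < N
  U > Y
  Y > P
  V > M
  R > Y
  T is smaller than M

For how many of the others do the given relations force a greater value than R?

5

Directly above R: U, Z, X.
One step further: V, N (5 so far).
No other element is forced above R by the given relations, so the count is 5.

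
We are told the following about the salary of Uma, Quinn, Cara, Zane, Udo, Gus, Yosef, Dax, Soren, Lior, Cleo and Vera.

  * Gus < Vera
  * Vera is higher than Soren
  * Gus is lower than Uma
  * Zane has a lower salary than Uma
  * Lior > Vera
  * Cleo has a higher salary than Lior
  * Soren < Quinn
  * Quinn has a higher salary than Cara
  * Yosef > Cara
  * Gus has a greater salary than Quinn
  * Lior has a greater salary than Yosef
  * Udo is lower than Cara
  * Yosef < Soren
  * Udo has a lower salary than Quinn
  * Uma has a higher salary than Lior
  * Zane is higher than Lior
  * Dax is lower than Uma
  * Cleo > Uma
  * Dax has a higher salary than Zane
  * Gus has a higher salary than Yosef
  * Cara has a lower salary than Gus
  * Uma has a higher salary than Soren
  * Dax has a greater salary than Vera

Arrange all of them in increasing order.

Udo < Cara < Yosef < Soren < Quinn < Gus < Vera < Lior < Zane < Dax < Uma < Cleo

Nothing is placed below Udo, so it is least; from there Udo < Cara; Cara < Yosef; Yosef < Soren; Soren < Quinn; Quinn < Gus; Gus < Vera; Vera < Lior; Lior < Zane; Zane < Dax; Dax < Uma; Uma < Cleo, each given directly.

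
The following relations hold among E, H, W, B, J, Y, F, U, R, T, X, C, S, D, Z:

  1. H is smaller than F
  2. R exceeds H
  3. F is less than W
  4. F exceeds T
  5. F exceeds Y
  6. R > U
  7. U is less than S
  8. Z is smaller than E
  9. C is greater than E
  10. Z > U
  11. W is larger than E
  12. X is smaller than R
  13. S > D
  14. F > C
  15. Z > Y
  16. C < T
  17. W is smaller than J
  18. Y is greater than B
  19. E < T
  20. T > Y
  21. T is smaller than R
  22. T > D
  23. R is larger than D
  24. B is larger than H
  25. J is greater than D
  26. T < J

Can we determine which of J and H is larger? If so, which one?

J

H < B and B < Y give H < Y.
Then Y < Z extends the chain to Z.
Then Z < E extends the chain to E.
Then E < C extends the chain to C.
Then C < T extends the chain to T.
With T < F: H < B < Y < Z < E < C < T < F.
Then F < W extends the chain to W.
Then W < J extends the chain to J.
So J is larger.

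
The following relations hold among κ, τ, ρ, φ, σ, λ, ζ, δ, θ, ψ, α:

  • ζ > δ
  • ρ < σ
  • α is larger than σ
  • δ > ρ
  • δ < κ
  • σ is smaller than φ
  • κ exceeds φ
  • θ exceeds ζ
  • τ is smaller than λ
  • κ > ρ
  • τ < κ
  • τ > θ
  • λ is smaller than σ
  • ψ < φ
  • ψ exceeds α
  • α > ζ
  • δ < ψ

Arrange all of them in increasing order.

The consecutive links are each given: ρ < δ; δ < ζ; ζ < θ; θ < τ; τ < λ; λ < σ; σ < α; α < ψ; ψ < φ; φ < κ.

ρ < δ < ζ < θ < τ < λ < σ < α < ψ < φ < κ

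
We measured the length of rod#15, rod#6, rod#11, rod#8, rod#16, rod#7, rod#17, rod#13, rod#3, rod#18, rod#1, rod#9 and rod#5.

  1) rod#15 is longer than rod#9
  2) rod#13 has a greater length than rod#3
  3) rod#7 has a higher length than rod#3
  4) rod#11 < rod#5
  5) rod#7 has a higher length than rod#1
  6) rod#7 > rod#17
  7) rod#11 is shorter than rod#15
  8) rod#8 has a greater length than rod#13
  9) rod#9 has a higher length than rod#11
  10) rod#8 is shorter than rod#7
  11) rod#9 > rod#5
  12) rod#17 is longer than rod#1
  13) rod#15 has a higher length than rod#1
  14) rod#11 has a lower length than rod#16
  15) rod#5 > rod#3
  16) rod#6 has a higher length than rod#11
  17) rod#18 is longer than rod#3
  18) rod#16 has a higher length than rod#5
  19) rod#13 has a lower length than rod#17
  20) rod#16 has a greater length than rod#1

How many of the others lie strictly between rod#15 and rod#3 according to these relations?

The relations place rod#3 below rod#15. An element lies strictly between them when it is forced above rod#3 and also forced below rod#15.
Above rod#3: {rod#13, rod#8, rod#18, rod#5, rod#17, rod#9, rod#7, rod#16}. Below rod#15: {rod#11, rod#1, rod#5, rod#9}.
Intersection: {rod#5, rod#9} — 2.

2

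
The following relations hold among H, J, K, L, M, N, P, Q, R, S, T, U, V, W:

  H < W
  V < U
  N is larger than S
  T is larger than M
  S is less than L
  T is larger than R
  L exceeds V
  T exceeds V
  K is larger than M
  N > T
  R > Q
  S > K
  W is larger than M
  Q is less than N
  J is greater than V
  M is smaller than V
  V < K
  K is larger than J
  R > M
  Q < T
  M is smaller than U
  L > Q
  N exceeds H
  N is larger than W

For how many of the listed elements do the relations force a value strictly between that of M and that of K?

2

Chaining upward from M reaches: R, V, J, U, T, S, L, W, N.
Chaining downward from K reaches: V, J.
Strictly between M and K are those in both lists: V, J — 2 elements.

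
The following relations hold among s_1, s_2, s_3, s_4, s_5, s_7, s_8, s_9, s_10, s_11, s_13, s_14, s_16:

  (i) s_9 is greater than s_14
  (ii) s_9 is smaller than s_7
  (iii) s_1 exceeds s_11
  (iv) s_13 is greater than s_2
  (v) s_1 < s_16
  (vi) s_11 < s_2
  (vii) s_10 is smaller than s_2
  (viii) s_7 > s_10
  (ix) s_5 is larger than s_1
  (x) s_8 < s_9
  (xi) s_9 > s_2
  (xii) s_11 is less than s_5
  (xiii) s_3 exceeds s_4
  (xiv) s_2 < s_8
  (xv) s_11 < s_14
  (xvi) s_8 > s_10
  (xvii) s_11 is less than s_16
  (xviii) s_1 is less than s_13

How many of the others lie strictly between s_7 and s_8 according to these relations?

The relations place s_8 below s_7. An element lies strictly between them when it is forced above s_8 and also forced below s_7.
Above s_8: {s_9}. Below s_7: {s_10, s_11, s_14, s_2, s_9}.
Intersection: {s_9} — 1.

1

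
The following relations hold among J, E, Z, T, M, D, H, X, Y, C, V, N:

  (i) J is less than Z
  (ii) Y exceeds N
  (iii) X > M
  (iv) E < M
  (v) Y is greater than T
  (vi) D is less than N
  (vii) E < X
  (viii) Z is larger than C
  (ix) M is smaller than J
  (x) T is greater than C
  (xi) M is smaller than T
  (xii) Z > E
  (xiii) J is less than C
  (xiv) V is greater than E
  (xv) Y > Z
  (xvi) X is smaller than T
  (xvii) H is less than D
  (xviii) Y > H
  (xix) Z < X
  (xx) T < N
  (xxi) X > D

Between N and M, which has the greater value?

Following the relations from M: M < J < C < Z < X < T < N.
So M < N; N is the larger of the two.

N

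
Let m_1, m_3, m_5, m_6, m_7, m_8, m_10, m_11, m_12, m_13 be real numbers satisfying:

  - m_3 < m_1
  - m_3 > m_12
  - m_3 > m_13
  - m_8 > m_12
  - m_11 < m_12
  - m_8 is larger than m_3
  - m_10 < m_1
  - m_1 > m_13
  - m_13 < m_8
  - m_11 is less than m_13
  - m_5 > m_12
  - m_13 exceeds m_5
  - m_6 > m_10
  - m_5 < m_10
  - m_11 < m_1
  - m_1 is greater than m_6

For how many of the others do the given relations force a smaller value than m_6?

The elements the relations force below m_6 are m_11, m_12, m_5, m_10 — no chain reaches any other.
That is 4.

4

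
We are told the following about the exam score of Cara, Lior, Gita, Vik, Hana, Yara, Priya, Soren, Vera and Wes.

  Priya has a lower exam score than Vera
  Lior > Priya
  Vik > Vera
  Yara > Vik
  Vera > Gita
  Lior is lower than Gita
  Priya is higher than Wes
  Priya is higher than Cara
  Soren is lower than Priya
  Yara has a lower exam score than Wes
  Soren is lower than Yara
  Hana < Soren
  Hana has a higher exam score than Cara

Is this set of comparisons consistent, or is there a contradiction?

inconsistent

Chaining the given relations yields Yara < Wes < Priya < Lior < Gita < Vera < Vik, so Yara < Vik. But one relation states Vik < Yara. These cannot both hold.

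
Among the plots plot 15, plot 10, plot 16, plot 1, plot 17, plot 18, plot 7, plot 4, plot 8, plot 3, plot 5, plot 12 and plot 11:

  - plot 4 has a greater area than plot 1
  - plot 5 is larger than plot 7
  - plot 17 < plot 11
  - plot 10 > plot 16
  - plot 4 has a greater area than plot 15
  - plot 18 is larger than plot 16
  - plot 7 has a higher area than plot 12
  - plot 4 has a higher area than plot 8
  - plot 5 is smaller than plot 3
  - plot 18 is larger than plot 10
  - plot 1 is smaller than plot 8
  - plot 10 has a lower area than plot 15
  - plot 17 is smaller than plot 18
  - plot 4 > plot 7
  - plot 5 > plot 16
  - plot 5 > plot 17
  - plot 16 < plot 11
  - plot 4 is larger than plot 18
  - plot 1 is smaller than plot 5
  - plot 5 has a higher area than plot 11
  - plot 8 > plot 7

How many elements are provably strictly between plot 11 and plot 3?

1

Chaining upward from plot 11 reaches: plot 5.
Chaining downward from plot 3 reaches: plot 16, plot 12, plot 7, plot 17, plot 1, plot 5.
Strictly between plot 11 and plot 3 are those in both lists: plot 5 — 1 element.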